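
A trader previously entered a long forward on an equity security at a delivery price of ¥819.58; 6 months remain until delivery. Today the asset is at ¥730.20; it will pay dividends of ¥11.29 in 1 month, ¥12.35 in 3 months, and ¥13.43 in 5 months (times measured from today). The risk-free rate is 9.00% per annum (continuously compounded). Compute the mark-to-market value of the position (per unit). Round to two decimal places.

PV(remaining dividends) I = 11.29·e^(−0.0900·1/12) + 12.35·e^(−0.0900·3/12) + 13.43·e^(−0.0900·5/12) = 36.2166
Current forward F = (S − I)·e^(rT) = (730.20 − 36.2166)·e^(0.0900·6/12) = 693.9834 × 1.046028 = 725.9261
Value (long) = (F − K)·e^(−rT) = (725.9261 − 819.58) × 0.955997 = -89.5328
Value = -¥89.53

-¥89.53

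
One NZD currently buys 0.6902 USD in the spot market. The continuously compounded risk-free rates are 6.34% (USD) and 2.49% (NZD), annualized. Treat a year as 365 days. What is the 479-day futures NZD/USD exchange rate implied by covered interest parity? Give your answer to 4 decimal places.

0.7260

F = S·e^((r_USD − r_NZD)T) = 0.6902 · e^((0.0634 − 0.0249) × 479/365)
= 0.6902 · e^0.050525 = 0.6902 × 1.051823
F = 0.7260 USD per NZD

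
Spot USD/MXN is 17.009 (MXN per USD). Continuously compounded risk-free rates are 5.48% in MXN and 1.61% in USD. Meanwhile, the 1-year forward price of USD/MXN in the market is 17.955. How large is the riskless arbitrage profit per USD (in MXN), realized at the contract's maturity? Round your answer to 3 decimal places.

0.275 per USD (in MXN)

Fair forward: F* = S·e^(carry·T), with carry = (r_MXN − r_USD) = 0.0548 − 0.0161 = 0.0387
F* = 17.009 · e^(0.0387 × 1) = 17.009 · e^0.038700 = 17.009 × 1.039459 = 17.6802
Market 17.955 > fair 17.6802: forward overpriced → cash-and-carry (buy spot, short the forward).
At maturity, profit = |F_mkt − F*| = |17.955 − 17.6802| = 0.275 per USD (in MXN)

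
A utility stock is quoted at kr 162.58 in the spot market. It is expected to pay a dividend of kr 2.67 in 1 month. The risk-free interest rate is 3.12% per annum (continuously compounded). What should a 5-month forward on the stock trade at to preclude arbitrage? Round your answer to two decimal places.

PV(dividends) I = 2.67·e^(−0.0312·1/12)
I = 2.6631
F = (S − I)·e^(rT) = (162.58 − 2.6631) · e^(0.0312·5/12)
= 159.9169 · e^0.013000 = 159.9169 × 1.013085 = kr 162.01

kr 162.01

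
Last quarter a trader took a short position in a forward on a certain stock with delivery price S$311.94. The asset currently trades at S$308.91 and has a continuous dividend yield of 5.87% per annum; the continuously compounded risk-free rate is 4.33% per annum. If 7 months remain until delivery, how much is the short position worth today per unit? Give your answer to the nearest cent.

Current fair forward for the remaining 7 months: F = S·e^((r − q)·T), (r − q) = 0.0433 − 0.0587 = -0.0154
F = 308.91 · e^(-0.0154 × 7/12) = 308.91 × 0.991057 = 306.1474
Value of long forward = (F − K)·e^(−rT) = (306.1474 − 311.94) · e^(−0.0433·7/12)
= -5.7926 × 0.975058 = -5.65
Short position value = −(long value) = S$5.65

S$5.65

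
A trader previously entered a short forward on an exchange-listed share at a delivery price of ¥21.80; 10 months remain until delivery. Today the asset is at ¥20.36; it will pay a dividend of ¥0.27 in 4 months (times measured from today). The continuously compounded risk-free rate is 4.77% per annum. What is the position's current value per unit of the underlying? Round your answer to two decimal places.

PV(remaining dividends) I = 0.27·e^(−0.0477·4/12) = 0.2657
Current forward F = (S − I)·e^(rT) = (20.36 − 0.2657)·e^(0.0477·10/12) = 20.0943 × 1.040551 = 20.9091
Value (long) = (F − K)·e^(−rT) = (20.9091 − 21.80) × 0.961030 = -0.8562
Short position value = −(long value) = ¥0.86

¥0.86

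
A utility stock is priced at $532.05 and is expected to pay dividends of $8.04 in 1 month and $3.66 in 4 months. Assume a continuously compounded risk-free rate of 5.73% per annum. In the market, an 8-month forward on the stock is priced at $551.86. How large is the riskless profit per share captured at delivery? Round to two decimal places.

$11.14 per share

PV(dividends) I = 8.04·e^(−0.0573·1/12) + 3.66·e^(−0.0573·4/12) = 11.5925
Fair forward F* = (S − I)·e^(rT) = (532.05 − 11.5925)·e^0.038200 = 520.4575 × 1.038939 = 540.7236
Market $551.86 > fair 540.7236: forward overpriced → cash-and-carry (borrow at r, buy the stock and collect the dividends, short the forward).
Profit at T = |F_mkt − F*| = |551.86 − 540.7236| = $11.14 per share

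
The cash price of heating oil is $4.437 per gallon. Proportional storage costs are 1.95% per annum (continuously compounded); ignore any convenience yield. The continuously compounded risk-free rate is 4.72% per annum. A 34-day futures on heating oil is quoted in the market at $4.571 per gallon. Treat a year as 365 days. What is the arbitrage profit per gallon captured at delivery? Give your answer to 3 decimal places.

$0.106 per gallon

Fair futures: F* = S·e^(carry·T), with carry = (r + u) = 0.0472 + 0.0195 = 0.0667
F* = 4.437 · e^(0.0667 × 34/365) = 4.437 · e^0.006213 = 4.437 × 1.006232 = $4.4647
Market $4.571 > fair $4.4647: forward overpriced → cash-and-carry (buy spot, short the forward).
At maturity, profit = |F_mkt − F*| = |4.571 − 4.4647| = $0.106 per gallon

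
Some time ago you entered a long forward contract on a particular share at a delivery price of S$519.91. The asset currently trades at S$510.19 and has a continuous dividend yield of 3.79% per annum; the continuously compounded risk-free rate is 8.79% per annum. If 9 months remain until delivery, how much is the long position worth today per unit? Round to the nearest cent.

Current fair forward for the remaining 9 months: F = S·e^((r − q)·T), (r − q) = 0.0879 − 0.0379 = 0.0500
F = 510.19 · e^(0.0500 × 9/12) = 510.19 × 1.038212 = 529.6854
Value of long forward = (F − K)·e^(−rT) = (529.6854 − 519.91) · e^(−0.0879·9/12)
= 9.7754 × 0.936201 = 9.15

S$9.15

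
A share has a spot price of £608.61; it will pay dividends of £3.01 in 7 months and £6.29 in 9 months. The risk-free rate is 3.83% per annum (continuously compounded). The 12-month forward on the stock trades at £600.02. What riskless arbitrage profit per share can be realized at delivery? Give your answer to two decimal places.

£22.94 per share

PV(dividends) I = 3.01·e^(−0.0383·7/12) + 6.29·e^(−0.0383·9/12) = 9.0554
Fair forward F* = (S − I)·e^(rT) = (608.61 − 9.0554)·e^0.038300 = 599.5546 × 1.039043 = 622.9630
Market £600.02 < fair 622.9630: forward underpriced → reverse cash-and-carry (short the stock, invest proceeds at r, pay the dividends, go long the forward).
Profit at T = |F_mkt − F*| = |600.02 − 622.9630| = £22.94 per share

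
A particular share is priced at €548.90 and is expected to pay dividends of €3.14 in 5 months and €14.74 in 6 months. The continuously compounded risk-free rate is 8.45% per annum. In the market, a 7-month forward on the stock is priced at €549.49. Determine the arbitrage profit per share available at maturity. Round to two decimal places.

€9.12 per share

PV(dividends) I = 3.14·e^(−0.0845·5/12) + 14.74·e^(−0.0845·6/12) = 17.1616
Fair forward F* = (S − I)·e^(rT) = (548.90 − 17.1616)·e^0.049292 = 531.7384 × 1.050527 = 558.6055
Market €549.49 < fair 558.6055: forward underpriced → reverse cash-and-carry (short the stock, invest proceeds at r, pay the dividends, go long the forward).
Profit at T = |F_mkt − F*| = |549.49 − 558.6055| = €9.12 per share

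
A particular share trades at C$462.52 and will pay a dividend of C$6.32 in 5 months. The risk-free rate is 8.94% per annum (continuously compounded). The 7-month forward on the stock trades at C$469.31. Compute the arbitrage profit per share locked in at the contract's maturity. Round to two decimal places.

PV(dividends) I = 6.32·e^(−0.0894·5/12) = 6.0889
Fair forward F* = (S − I)·e^(rT) = (462.52 − 6.0889)·e^0.052150 = 456.4311 × 1.053534 = 480.8657
Market C$469.31 < fair 480.8657: forward underpriced → reverse cash-and-carry (short the stock, invest proceeds at r, pay the dividends, go long the forward).
Profit at T = |F_mkt − F*| = |469.31 − 480.8657| = C$11.56 per share

C$11.56 per share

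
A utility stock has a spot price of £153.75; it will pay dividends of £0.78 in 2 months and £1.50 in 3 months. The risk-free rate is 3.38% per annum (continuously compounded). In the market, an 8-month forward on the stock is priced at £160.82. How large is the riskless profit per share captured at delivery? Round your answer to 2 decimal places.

PV(dividends) I = 0.78·e^(−0.0338·2/12) + 1.50·e^(−0.0338·3/12) = 2.2630
Fair forward F* = (S − I)·e^(rT) = (153.75 − 2.2630)·e^0.022533 = 151.4870 × 1.022789 = 154.9392
Market £160.82 > fair 154.9392: forward overpriced → cash-and-carry (borrow at r, buy the stock and collect the dividends, short the forward).
Profit at T = |F_mkt − F*| = |160.82 − 154.9392| = £5.88 per share

£5.88 per share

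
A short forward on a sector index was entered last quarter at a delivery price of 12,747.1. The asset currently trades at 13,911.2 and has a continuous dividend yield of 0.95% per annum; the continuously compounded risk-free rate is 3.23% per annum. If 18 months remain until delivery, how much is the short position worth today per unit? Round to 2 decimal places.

Current fair forward for the remaining 18 months: F = S·e^((r − q)·T), (r − q) = 0.0323 − 0.0095 = 0.0228
F = 13911.2 · e^(0.0228 × 18/12) = 13911.2 × 1.03479154 = 14395.1921
Value of long forward = (F − K)·e^(−rT) = (14395.1921 − 12747.1) · e^(−0.0323·18/12)
= 1648.0921 × 0.95270497 = 1570.15
Short position value = −(long value) = -1570.15

-1570.15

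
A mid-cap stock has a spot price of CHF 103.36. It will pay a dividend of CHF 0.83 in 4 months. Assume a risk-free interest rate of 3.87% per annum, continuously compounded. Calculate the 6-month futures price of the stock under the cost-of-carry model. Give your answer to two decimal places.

PV(dividends) I = 0.83·e^(−0.0387·4/12)
I = 0.8194
F = (S − I)·e^(rT) = (103.36 − 0.8194) · e^(0.0387·6/12)
= 102.5406 · e^0.019350 = 102.5406 × 1.019538 = CHF 104.54

CHF 104.54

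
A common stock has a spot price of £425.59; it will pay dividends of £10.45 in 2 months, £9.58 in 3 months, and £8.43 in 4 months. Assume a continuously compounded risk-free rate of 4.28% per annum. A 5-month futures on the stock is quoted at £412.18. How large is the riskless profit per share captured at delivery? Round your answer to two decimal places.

£7.60 per share

PV(dividends) I = 10.45·e^(−0.0428·2/12) + 9.58·e^(−0.0428·3/12) + 8.43·e^(−0.0428·4/12) = 28.1643
Fair futures F* = (S − I)·e^(rT) = (425.59 − 28.1643)·e^0.017833 = 397.4257 × 1.017993 = 404.5766
Market £412.18 > fair 404.5766: forward overpriced → cash-and-carry (borrow at r, buy the stock and collect the dividends, short the forward).
Profit at T = |F_mkt − F*| = |412.18 − 404.5766| = £7.60 per share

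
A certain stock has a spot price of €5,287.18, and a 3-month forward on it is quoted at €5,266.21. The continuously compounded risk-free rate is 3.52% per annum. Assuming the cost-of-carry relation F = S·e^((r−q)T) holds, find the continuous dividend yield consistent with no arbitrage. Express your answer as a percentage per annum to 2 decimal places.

5.11%

From F = S·e^((r−q)T): (r − q) = ln(F/S)/T
ln(5266.21/5287.18) = ln(0.996034) = -0.003974
(r − q) = -0.003974 / (3/12) = -0.015896
q = r − ln(F/S)/T = 0.0352 + 0.015896 = 0.051096
q = 5.11%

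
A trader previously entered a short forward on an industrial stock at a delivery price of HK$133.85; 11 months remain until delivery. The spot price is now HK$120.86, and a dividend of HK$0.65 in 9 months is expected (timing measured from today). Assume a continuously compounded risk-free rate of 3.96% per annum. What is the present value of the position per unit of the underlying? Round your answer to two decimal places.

HK$8.85

PV(remaining dividends) I = 0.65·e^(−0.0396·9/12) = 0.6310
Current forward F = (S − I)·e^(rT) = (120.86 − 0.6310)·e^(0.0396·11/12) = 120.2290 × 1.036967 = 124.6735
Value (long) = (F − K)·e^(−rT) = (124.6735 − 133.85) × 0.964351 = -8.8494
Short position value = −(long value) = HK$8.85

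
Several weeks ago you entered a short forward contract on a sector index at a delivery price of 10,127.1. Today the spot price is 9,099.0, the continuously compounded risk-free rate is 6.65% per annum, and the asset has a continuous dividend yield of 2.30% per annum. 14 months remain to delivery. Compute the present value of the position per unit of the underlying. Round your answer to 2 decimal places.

Current fair forward for the remaining 14 months: F = S·e^((r − q)·T), (r − q) = 0.0665 − 0.0230 = 0.0435
F = 9099.0 · e^(0.0435 × 14/12) = 9099.0 × 1.05205985 = 9572.6926
Value of long forward = (F − K)·e^(−rT) = (9572.6926 − 10127.1) · e^(−0.0665·14/12)
= -554.4074 × 0.92534991 = -513.02
Short position value = −(long value) = 513.02

513.02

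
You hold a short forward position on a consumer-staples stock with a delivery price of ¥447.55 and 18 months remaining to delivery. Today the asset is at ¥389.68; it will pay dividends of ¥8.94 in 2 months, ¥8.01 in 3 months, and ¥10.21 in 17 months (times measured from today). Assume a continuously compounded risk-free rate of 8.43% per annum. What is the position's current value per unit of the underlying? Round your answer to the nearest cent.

¥30.43

PV(remaining dividends) I = 8.94·e^(−0.0843·2/12) + 8.01·e^(−0.0843·3/12) + 10.21·e^(−0.0843·17/12) = 25.7189
Current forward F = (S − I)·e^(rT) = (389.68 − 25.7189)·e^(0.0843·18/12) = 363.9611 × 1.134793 = 413.0205
Value (long) = (F − K)·e^(−rT) = (413.0205 − 447.55) × 0.881218 = -30.4280
Short position value = −(long value) = ¥30.43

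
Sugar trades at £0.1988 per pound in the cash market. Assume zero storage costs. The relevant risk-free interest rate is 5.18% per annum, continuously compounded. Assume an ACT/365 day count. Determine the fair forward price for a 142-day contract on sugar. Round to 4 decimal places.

£0.2028 per pound

F = S·e^(rT) = 0.1988 · e^(0.0518 × 142/365) = 0.1988 · e^0.020152
= 0.1988 × 1.020356 = £0.2028 per pound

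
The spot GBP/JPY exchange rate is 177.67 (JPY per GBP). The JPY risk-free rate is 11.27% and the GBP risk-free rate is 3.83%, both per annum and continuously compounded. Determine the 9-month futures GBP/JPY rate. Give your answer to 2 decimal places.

187.87

F = S·e^((r_JPY − r_GBP)T) = 177.67 · e^((0.1127 − 0.0383) × 9/12)
= 177.67 · e^0.055800 = 177.67 × 1.057386
F = 187.87 JPY per GBP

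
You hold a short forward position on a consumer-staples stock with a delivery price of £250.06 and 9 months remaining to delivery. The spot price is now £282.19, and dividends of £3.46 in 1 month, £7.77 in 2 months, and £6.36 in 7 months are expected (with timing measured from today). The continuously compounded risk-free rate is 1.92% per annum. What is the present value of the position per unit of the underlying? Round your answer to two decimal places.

-£18.22

PV(remaining dividends) I = 3.46·e^(−0.0192·1/12) + 7.77·e^(−0.0192·2/12) + 6.36·e^(−0.0192·7/12) = 17.4888
Current forward F = (S − I)·e^(rT) = (282.19 − 17.4888)·e^(0.0192·9/12) = 264.7012 × 1.014504 = 268.5404
Value (long) = (F − K)·e^(−rT) = (268.5404 − 250.06) × 0.985703 = 18.2162
Short position value = −(long value) = -£18.22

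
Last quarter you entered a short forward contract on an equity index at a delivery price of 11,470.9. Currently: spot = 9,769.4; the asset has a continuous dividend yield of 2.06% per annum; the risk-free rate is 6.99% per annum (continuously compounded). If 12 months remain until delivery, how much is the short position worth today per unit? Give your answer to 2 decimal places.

Current fair forward for the remaining 12 months: F = S·e^((r − q)·T), (r − q) = 0.0699 − 0.0206 = 0.0493
F = 9769.4 · e^(0.0493 × 12/12) = 9769.4 × 1.05053546 = 10263.1011
Value of long forward = (F − K)·e^(−rT) = (10263.1011 − 11470.9) · e^(−0.0699·12/12)
= -1207.7989 × 0.93248706 = -1126.26
Short position value = −(long value) = 1126.26

1126.26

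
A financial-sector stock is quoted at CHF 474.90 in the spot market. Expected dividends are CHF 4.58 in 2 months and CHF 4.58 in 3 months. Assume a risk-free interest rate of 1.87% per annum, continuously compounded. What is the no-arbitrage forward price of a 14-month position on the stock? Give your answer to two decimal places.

CHF 476.05

PV(dividends) I = 4.58·e^(−0.0187·2/12) + 4.58·e^(−0.0187·3/12)
I = 4.5657 + 4.5586 = 9.1243
F = (S − I)·e^(rT) = (474.90 − 9.1243) · e^(0.0187·14/12)
= 465.7757 · e^0.021817 = 465.7757 × 1.022057 = CHF 476.05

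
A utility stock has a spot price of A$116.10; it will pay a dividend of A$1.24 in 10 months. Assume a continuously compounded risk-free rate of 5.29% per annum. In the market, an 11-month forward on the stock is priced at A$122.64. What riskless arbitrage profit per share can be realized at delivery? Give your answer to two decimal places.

A$2.02 per share

PV(dividends) I = 1.24·e^(−0.0529·10/12) = 1.1865
Fair forward F* = (S − I)·e^(rT) = (116.10 − 1.1865)·e^0.048492 = 114.9135 × 1.049687 = 120.6232
Market A$122.64 > fair 120.6232: forward overpriced → cash-and-carry (borrow at r, buy the stock and collect the dividends, short the forward).
Profit at T = |F_mkt − F*| = |122.64 − 120.6232| = A$2.02 per share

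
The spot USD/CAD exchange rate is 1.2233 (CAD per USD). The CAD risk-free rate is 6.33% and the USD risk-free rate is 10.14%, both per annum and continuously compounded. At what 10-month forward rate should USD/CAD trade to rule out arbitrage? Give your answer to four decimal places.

1.1851

F = S·e^((r_CAD − r_USD)T) = 1.2233 · e^((0.0633 − 0.1014) × 10/12)
= 1.2233 · e^-0.031750 = 1.2233 × 0.968749
F = 1.1851 CAD per USD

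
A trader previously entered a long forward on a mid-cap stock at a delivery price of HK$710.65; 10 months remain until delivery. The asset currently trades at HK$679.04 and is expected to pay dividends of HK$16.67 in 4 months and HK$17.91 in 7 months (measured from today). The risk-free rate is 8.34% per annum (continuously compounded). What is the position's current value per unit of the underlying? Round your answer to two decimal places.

-HK$17.17

PV(remaining dividends) I = 16.67·e^(−0.0834·4/12) + 17.91·e^(−0.0834·7/12) = 33.2725
Current forward F = (S − I)·e^(rT) = (679.04 − 33.2725)·e^(0.0834·10/12) = 645.7675 × 1.071972 = 692.2447
Value (long) = (F − K)·e^(−rT) = (692.2447 − 710.65) × 0.932860 = -17.1696
Value = -HK$17.17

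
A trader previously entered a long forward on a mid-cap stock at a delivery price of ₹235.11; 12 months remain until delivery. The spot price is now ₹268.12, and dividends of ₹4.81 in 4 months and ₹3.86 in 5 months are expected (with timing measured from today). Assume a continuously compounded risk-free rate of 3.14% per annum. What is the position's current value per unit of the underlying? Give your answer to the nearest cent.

PV(remaining dividends) I = 4.81·e^(−0.0314·4/12) + 3.86·e^(−0.0314·5/12) = 8.5697
Current forward F = (S − I)·e^(rT) = (268.12 − 8.5697)·e^(0.0314·12/12) = 259.5503 × 1.031898 = 267.8294
Value (long) = (F − K)·e^(−rT) = (267.8294 − 235.11) × 0.969088 = 31.7080
Value = ₹31.71

₹31.71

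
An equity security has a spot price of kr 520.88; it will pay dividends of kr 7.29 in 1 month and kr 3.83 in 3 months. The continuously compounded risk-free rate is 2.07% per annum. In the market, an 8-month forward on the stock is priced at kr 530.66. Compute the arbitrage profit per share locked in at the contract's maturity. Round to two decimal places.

kr 13.78 per share

PV(dividends) I = 7.29·e^(−0.0207·1/12) + 3.83·e^(−0.0207·3/12) = 11.0877
Fair forward F* = (S − I)·e^(rT) = (520.88 − 11.0877)·e^0.013800 = 509.7923 × 1.013896 = 516.8764
Market kr 530.66 > fair 516.8764: forward overpriced → cash-and-carry (borrow at r, buy the stock and collect the dividends, short the forward).
Profit at T = |F_mkt − F*| = |530.66 − 516.8764| = kr 13.78 per share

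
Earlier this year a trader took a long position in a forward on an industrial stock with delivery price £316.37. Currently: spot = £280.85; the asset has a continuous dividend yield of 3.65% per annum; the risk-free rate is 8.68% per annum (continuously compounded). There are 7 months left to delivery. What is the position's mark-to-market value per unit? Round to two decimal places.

-£25.82

Current fair forward for the remaining 7 months: F = S·e^((r − q)·T), (r − q) = 0.0868 − 0.0365 = 0.0503
F = 280.85 · e^(0.0503 × 7/12) = 280.85 × 1.029776 = 289.2126
Value of long forward = (F − K)·e^(−rT) = (289.2126 − 316.37) · e^(−0.0868·7/12)
= -27.1574 × 0.950627 = -25.82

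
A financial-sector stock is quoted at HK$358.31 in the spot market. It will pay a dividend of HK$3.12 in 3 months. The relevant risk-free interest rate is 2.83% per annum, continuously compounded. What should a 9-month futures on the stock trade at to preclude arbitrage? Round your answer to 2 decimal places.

HK$362.83

PV(dividends) I = 3.12·e^(−0.0283·3/12)
I = 3.0980
F = (S − I)·e^(rT) = (358.31 − 3.0980) · e^(0.0283·9/12)
= 355.2120 · e^0.021225 = 355.2120 × 1.021452 = HK$362.83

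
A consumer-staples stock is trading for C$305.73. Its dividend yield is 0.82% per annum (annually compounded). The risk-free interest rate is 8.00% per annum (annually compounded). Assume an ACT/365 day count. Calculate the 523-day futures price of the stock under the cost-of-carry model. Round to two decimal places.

C$337.40

F = S · (1+r)^T / (1+q)^T
= 305.73 × 1.116586 / 1.011770 = 305.73 × 1.103597
F = C$337.40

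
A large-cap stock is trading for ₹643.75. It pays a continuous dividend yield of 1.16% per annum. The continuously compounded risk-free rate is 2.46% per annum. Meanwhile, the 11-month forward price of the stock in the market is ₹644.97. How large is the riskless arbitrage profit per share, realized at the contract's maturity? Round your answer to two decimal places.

₹6.50 per share

Fair forward: F* = S·e^(carry·T), with carry = (r − q) = 0.0246 − 0.0116 = 0.0130
F* = 643.75 · e^(0.0130 × 11/12) = 643.75 · e^0.011917 = 643.75 × 1.011988 = ₹651.4673
Market ₹644.97 < fair ₹651.4673: forward underpriced → reverse cash-and-carry (short spot, go long the forward).
At maturity, profit = |F_mkt − F*| = |644.97 − 651.4673| = ₹6.50 per share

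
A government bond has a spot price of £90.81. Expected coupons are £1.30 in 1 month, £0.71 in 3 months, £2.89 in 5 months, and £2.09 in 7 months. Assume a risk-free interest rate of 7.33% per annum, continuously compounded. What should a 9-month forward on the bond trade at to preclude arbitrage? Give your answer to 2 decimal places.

PV(coupons) I = 1.30·e^(−0.0733·1/12) + 0.71·e^(−0.0733·3/12) + 2.89·e^(−0.0733·5/12) + 2.09·e^(−0.0733·7/12)
I = 1.2921 + 0.6971 + 2.8031 + 2.0025 = 6.7948
F = (S − I)·e^(rT) = (90.81 − 6.7948) · e^(0.0733·9/12)
= 84.0152 · e^0.054975 = 84.0152 × 1.056514 = £88.76

£88.76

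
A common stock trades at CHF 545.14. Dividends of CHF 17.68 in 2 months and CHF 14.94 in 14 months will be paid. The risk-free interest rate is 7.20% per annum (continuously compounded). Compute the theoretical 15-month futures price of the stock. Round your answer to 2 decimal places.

PV(dividends) I = 17.68·e^(−0.0720·2/12) + 14.94·e^(−0.0720·14/12)
I = 17.4691 + 13.7363 = 31.2054
F = (S − I)·e^(rT) = (545.14 − 31.2054) · e^(0.0720·15/12)
= 513.9346 · e^0.090000 = 513.9346 × 1.094174 = CHF 562.33

CHF 562.33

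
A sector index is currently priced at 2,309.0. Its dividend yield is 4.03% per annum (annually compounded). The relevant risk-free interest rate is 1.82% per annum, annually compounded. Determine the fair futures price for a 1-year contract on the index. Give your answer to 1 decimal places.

2,259.9

F = S · (1+r)^T / (1+q)^T
= 2309.0 × 1.018200 / 1.040300 = 2309.0 × 0.978756
F = 2,259.9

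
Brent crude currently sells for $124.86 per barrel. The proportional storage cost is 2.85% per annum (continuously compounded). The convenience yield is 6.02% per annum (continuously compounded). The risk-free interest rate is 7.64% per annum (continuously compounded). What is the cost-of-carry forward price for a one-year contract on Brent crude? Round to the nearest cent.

$130.57 per barrel

Net carry = r + u − y = 0.0764 + 0.0285 − 0.0602 = 0.0447
F = S·e^((r+u−y)T) = 124.86 · e^(0.0447 × 12/12) = 124.86 · e^0.044700
= 124.86 × 1.045714 = $130.57 per barrel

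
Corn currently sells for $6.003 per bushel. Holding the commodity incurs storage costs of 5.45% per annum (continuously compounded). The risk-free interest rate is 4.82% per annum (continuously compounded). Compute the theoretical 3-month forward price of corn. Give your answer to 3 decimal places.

$6.159 per bushel

Net carry = r + u − y = 0.0482 + 0.0545 − 0.0000 = 0.1027
F = S·e^((r+u−y)T) = 6.003 · e^(0.1027 × 3/12) = 6.003 · e^0.025675
= 6.003 × 1.026007 = $6.159 per bushel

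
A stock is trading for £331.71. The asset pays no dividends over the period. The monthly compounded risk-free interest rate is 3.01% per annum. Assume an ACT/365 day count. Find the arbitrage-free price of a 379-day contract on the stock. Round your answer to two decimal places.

£342.23

F = S · (1+r/12)^(12T)
= 331.71 × 1.031708
F = £342.23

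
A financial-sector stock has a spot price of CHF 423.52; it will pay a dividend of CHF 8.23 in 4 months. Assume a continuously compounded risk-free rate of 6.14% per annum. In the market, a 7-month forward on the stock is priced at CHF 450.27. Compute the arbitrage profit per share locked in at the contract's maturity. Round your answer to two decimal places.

PV(dividends) I = 8.23·e^(−0.0614·4/12) = 8.0633
Fair forward F* = (S − I)·e^(rT) = (423.52 − 8.0633)·e^0.035817 = 415.4567 × 1.036466 = 430.6067
Market CHF 450.27 > fair 430.6067: forward overpriced → cash-and-carry (borrow at r, buy the stock and collect the dividends, short the forward).
Profit at T = |F_mkt − F*| = |450.27 − 430.6067| = CHF 19.66 per share

CHF 19.66 per share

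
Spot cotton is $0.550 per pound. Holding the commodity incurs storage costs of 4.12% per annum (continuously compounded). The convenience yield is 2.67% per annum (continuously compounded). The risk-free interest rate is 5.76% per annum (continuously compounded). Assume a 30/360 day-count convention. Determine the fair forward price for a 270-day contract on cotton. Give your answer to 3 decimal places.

Net carry = r + u − y = 0.0576 + 0.0412 − 0.0267 = 0.0721
F = S·e^((r+u−y)T) = 0.550 · e^(0.0721 × 270/360) = 0.550 · e^0.054075
= 0.550 × 1.055564 = $0.581 per pound

$0.581 per pound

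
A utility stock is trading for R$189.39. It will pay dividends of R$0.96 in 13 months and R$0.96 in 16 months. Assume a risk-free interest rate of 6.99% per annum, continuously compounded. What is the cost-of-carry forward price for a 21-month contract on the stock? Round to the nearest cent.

PV(dividends) I = 0.96·e^(−0.0699·13/12) + 0.96·e^(−0.0699·16/12)
I = 0.8900 + 0.8746 = 1.7646
F = (S − I)·e^(rT) = (189.39 − 1.7646) · e^(0.0699·21/12)
= 187.6254 · e^0.122325 = 187.6254 × 1.130121 = R$212.04

R$212.04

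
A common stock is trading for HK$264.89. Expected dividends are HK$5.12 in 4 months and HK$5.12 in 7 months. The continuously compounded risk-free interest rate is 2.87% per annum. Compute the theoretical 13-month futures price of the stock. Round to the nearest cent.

HK$262.83

PV(dividends) I = 5.12·e^(−0.0287·4/12) + 5.12·e^(−0.0287·7/12)
I = 5.0713 + 5.0350 = 10.1063
F = (S − I)·e^(rT) = (264.89 − 10.1063) · e^(0.0287·13/12)
= 254.7837 · e^0.031092 = 254.7837 × 1.031580 = HK$262.83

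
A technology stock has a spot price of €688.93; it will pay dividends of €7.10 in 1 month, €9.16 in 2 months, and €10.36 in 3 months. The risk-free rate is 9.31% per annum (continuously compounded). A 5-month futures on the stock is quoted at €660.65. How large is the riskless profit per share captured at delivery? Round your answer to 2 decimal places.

PV(dividends) I = 7.10·e^(−0.0931·1/12) + 9.16·e^(−0.0931·2/12) + 10.36·e^(−0.0931·3/12) = 26.1857
Fair futures F* = (S − I)·e^(rT) = (688.93 − 26.1857)·e^0.038792 = 662.7443 × 1.039554 = 688.9585
Market €660.65 < fair 688.9585: forward underpriced → reverse cash-and-carry (short the stock, invest proceeds at r, pay the dividends, go long the forward).
Profit at T = |F_mkt − F*| = |660.65 − 688.9585| = €28.31 per share

€28.31 per share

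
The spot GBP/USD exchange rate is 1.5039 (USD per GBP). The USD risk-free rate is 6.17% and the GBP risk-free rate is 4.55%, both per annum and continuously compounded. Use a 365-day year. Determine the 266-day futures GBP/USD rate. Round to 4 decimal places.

F = S·e^((r_USD − r_GBP)T) = 1.5039 · e^((0.0617 − 0.0455) × 266/365)
= 1.5039 · e^0.011806 = 1.5039 × 1.011876
F = 1.5218 USD per GBP

1.5218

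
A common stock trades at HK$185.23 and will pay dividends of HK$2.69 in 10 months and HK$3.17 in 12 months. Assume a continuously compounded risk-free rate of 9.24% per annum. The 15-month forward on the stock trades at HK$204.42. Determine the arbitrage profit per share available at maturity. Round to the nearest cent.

HK$2.55 per share

PV(dividends) I = 2.69·e^(−0.0924·10/12) + 3.17·e^(−0.0924·12/12) = 5.3809
Fair forward F* = (S − I)·e^(rT) = (185.23 − 5.3809)·e^0.115500 = 179.8491 × 1.122435 = 201.8689
Market HK$204.42 > fair 201.8689: forward overpriced → cash-and-carry (borrow at r, buy the stock and collect the dividends, short the forward).
Profit at T = |F_mkt − F*| = |204.42 − 201.8689| = HK$2.55 per share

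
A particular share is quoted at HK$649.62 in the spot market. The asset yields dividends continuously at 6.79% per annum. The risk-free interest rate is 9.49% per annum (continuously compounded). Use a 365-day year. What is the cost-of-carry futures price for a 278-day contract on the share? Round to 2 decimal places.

F = S·e^((r − q)T) = 649.62 · e^((0.0949 − 0.0679) × 278/365)
= 649.62 · e^0.020564 = 649.62 × 1.020777
F = HK$663.12

HK$663.12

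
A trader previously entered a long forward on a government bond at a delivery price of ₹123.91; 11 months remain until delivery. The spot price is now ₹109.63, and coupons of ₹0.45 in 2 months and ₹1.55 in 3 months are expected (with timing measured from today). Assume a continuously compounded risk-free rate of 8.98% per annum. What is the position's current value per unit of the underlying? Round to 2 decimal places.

-₹6.45

PV(remaining coupons) I = 0.45·e^(−0.0898·2/12) + 1.55·e^(−0.0898·3/12) = 1.9589
Current forward F = (S − I)·e^(rT) = (109.63 − 1.9589)·e^(0.0898·11/12) = 107.6711 × 1.085800 = 116.9093
Value (long) = (F − K)·e^(−rT) = (116.9093 − 123.91) × 0.920980 = -6.4475
Value = -₹6.45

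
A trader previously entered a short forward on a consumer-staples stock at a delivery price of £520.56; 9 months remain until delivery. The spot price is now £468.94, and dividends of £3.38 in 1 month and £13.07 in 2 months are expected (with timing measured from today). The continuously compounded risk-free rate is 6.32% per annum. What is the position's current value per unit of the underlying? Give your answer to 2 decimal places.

PV(remaining dividends) I = 3.38·e^(−0.0632·1/12) + 13.07·e^(−0.0632·2/12) = 16.2953
Current forward F = (S − I)·e^(rT) = (468.94 − 16.2953)·e^(0.0632·9/12) = 452.6447 × 1.048541 = 474.6165
Value (long) = (F − K)·e^(−rT) = (474.6165 − 520.56) × 0.953706 = -43.8166
Short position value = −(long value) = £43.82

£43.82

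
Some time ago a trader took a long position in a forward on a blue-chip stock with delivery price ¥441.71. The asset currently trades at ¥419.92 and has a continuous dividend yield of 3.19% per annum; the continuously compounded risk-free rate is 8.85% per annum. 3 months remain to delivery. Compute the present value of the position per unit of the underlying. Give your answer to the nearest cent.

-¥15.46

Current fair forward for the remaining 3 months: F = S·e^((r − q)·T), (r − q) = 0.0885 − 0.0319 = 0.0566
F = 419.92 · e^(0.0566 × 3/12) = 419.92 × 1.014251 = 425.9043
Value of long forward = (F − K)·e^(−rT) = (425.9043 − 441.71) · e^(−0.0885·3/12)
= -15.8057 × 0.978118 = -15.46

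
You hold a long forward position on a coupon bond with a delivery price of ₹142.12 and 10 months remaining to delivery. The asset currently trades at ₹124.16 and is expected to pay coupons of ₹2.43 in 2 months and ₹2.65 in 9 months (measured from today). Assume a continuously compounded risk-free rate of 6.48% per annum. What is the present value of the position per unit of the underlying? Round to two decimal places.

-₹15.42

PV(remaining coupons) I = 2.43·e^(−0.0648·2/12) + 2.65·e^(−0.0648·9/12) = 4.9282
Current forward F = (S − I)·e^(rT) = (124.16 − 4.9282)·e^(0.0648·10/12) = 119.2318 × 1.055485 = 125.8474
Value (long) = (F − K)·e^(−rT) = (125.8474 − 142.12) × 0.947432 = -15.4172
Value = -₹15.42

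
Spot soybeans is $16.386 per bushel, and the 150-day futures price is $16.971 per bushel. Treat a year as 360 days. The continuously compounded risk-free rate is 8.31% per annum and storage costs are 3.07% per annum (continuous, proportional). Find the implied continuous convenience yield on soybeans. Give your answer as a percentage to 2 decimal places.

2.96%

F = S·e^((r+u−y)T) ⇒ (r+u−y) = ln(F/S)/T
ln(16.971/16.386) = 0.035079; /T ⇒ 0.084190
y = r + u − ln(F/S)/T = 0.0831 + 0.0307 − 0.084190 = 0.029610
y = 2.96%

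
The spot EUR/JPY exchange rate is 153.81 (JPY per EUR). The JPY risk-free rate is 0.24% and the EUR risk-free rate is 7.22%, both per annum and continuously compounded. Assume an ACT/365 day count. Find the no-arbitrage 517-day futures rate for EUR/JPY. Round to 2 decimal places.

F = S·e^((r_JPY − r_EUR)T) = 153.81 · e^((0.0024 − 0.0722) × 517/365)
= 153.81 · e^-0.098867 = 153.81 × 0.905863
F = 139.33 JPY per EUR

139.33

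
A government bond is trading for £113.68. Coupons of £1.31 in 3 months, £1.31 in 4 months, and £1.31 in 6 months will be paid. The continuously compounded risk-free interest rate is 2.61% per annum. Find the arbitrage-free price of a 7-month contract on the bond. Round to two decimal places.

PV(coupons) I = 1.31·e^(−0.0261·3/12) + 1.31·e^(−0.0261·4/12) + 1.31·e^(−0.0261·6/12)
I = 1.3015 + 1.2987 + 1.2930 = 3.8932
F = (S − I)·e^(rT) = (113.68 − 3.8932) · e^(0.0261·7/12)
= 109.7868 · e^0.015225 = 109.7868 × 1.015341 = £111.47

£111.47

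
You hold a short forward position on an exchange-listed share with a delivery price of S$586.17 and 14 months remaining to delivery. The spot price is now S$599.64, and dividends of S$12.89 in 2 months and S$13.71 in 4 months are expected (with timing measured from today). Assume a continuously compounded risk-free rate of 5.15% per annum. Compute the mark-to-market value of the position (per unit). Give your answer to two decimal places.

PV(remaining dividends) I = 12.89·e^(−0.0515·2/12) + 13.71·e^(−0.0515·4/12) = 26.2565
Current forward F = (S − I)·e^(rT) = (599.64 − 26.2565)·e^(0.0515·14/12) = 573.3835 × 1.061925 = 608.8903
Value (long) = (F − K)·e^(−rT) = (608.8903 − 586.17) × 0.941686 = 21.3954
Short position value = −(long value) = -S$21.40

-S$21.40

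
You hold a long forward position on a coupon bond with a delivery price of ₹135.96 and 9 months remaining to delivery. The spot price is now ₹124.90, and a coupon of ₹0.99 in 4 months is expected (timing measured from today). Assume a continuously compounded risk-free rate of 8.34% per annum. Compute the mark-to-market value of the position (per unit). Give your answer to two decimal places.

-₹3.78

PV(remaining coupons) I = 0.99·e^(−0.0834·4/12) = 0.9629
Current forward F = (S − I)·e^(rT) = (124.90 − 0.9629)·e^(0.0834·9/12) = 123.9371 × 1.064548 = 131.9370
Value (long) = (F − K)·e^(−rT) = (131.9370 − 135.96) × 0.939366 = -3.7791
Value = -₹3.78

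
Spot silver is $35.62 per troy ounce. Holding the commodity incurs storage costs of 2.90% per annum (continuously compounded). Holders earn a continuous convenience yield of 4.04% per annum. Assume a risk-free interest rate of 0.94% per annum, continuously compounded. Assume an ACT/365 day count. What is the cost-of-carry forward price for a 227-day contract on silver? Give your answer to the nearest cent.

$35.58 per troy ounce

Net carry = r + u − y = 0.0094 + 0.0290 − 0.0404 = -0.0020
F = S·e^((r+u−y)T) = 35.62 · e^(-0.0020 × 227/365) = 35.62 · e^-0.001244
= 35.62 × 0.998757 = $35.58 per troy ounce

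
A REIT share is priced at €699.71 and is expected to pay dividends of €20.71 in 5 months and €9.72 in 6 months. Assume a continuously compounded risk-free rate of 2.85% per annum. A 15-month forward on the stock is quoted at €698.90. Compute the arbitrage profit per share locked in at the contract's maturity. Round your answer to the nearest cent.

€4.95 per share

PV(dividends) I = 20.71·e^(−0.0285·5/12) + 9.72·e^(−0.0285·6/12) = 30.0480
Fair forward F* = (S − I)·e^(rT) = (699.71 − 30.0480)·e^0.035625 = 669.6620 × 1.036267 = 693.9486
Market €698.90 > fair 693.9486: forward overpriced → cash-and-carry (borrow at r, buy the stock and collect the dividends, short the forward).
Profit at T = |F_mkt − F*| = |698.90 − 693.9486| = €4.95 per share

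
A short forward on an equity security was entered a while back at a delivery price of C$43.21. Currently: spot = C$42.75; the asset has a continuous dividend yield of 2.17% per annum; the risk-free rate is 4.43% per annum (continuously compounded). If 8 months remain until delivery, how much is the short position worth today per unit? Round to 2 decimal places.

Current fair forward for the remaining 8 months: F = S·e^((r − q)·T), (r − q) = 0.0443 − 0.0217 = 0.0226
F = 42.75 · e^(0.0226 × 8/12) = 42.75 × 1.015181 = 43.3990
Value of long forward = (F − K)·e^(−rT) = (43.3990 − 43.21) · e^(−0.0443·8/12)
= 0.1890 × 0.970899 = 0.18
Short position value = −(long value) = -C$0.18

-C$0.18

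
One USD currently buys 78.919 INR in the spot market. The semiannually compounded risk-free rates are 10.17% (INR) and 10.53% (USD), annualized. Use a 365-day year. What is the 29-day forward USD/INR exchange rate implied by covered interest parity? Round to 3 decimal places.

By covered interest parity, F = S · (1+r_INR/2)^(2T) / (1+r_USD/2)^(2T)
= 78.919 × 1.007913 / 1.008187 = 78.919 × 0.999728
F = 78.898 INR per USD

78.898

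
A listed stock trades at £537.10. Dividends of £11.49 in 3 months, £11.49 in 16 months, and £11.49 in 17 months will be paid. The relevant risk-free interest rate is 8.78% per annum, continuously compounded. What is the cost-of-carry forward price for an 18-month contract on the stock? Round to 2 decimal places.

£576.65

PV(dividends) I = 11.49·e^(−0.0878·3/12) + 11.49·e^(−0.0878·16/12) + 11.49·e^(−0.0878·17/12)
I = 11.2405 + 10.2207 + 10.1461 = 31.6073
F = (S − I)·e^(rT) = (537.10 − 31.6073) · e^(0.0878·18/12)
= 505.4927 · e^0.131700 = 505.4927 × 1.140766 = £576.65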